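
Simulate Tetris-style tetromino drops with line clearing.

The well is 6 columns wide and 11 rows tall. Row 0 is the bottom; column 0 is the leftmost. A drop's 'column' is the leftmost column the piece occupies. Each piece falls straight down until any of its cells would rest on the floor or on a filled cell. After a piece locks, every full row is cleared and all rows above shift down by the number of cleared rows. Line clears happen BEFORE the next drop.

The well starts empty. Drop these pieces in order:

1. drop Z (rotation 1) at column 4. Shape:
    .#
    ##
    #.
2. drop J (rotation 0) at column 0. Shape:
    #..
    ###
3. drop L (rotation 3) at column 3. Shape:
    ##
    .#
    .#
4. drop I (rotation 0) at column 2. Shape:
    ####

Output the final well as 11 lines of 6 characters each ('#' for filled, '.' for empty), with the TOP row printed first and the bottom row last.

Drop 1: Z rot1 at col 4 lands with bottom-row=0; cleared 0 line(s) (total 0); column heights now [0 0 0 0 2 3], max=3
Drop 2: J rot0 at col 0 lands with bottom-row=0; cleared 0 line(s) (total 0); column heights now [2 1 1 0 2 3], max=3
Drop 3: L rot3 at col 3 lands with bottom-row=2; cleared 0 line(s) (total 0); column heights now [2 1 1 5 5 3], max=5
Drop 4: I rot0 at col 2 lands with bottom-row=5; cleared 0 line(s) (total 0); column heights now [2 1 6 6 6 6], max=6

Answer: ......
......
......
......
......
..####
...##.
....#.
....##
#...##
###.#.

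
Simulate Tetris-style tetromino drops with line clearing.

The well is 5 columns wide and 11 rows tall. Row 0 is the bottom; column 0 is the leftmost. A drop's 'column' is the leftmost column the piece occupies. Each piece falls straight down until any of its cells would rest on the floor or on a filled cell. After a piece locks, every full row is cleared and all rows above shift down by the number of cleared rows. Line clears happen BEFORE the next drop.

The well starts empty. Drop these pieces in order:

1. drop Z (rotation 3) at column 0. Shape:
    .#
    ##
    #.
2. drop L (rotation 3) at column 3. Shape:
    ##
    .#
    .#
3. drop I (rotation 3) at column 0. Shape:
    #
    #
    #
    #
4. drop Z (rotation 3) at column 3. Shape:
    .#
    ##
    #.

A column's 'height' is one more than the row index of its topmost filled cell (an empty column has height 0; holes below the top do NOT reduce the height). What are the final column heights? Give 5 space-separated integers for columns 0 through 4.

Drop 1: Z rot3 at col 0 lands with bottom-row=0; cleared 0 line(s) (total 0); column heights now [2 3 0 0 0], max=3
Drop 2: L rot3 at col 3 lands with bottom-row=0; cleared 0 line(s) (total 0); column heights now [2 3 0 3 3], max=3
Drop 3: I rot3 at col 0 lands with bottom-row=2; cleared 0 line(s) (total 0); column heights now [6 3 0 3 3], max=6
Drop 4: Z rot3 at col 3 lands with bottom-row=3; cleared 0 line(s) (total 0); column heights now [6 3 0 5 6], max=6

Answer: 6 3 0 5 6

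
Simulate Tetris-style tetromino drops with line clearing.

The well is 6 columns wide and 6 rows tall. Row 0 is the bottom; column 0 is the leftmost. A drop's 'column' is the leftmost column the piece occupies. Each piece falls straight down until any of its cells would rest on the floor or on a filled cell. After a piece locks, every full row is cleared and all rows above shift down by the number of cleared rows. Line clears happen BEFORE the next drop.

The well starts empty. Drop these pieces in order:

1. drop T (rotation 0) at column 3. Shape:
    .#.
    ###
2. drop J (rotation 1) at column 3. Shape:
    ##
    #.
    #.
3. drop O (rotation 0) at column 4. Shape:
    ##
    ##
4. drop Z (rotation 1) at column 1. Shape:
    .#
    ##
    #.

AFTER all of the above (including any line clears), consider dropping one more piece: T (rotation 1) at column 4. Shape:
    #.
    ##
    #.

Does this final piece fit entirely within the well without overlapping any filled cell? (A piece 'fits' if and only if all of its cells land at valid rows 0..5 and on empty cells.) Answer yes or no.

Answer: no

Derivation:
Drop 1: T rot0 at col 3 lands with bottom-row=0; cleared 0 line(s) (total 0); column heights now [0 0 0 1 2 1], max=2
Drop 2: J rot1 at col 3 lands with bottom-row=1; cleared 0 line(s) (total 0); column heights now [0 0 0 4 4 1], max=4
Drop 3: O rot0 at col 4 lands with bottom-row=4; cleared 0 line(s) (total 0); column heights now [0 0 0 4 6 6], max=6
Drop 4: Z rot1 at col 1 lands with bottom-row=0; cleared 0 line(s) (total 0); column heights now [0 2 3 4 6 6], max=6
Test piece T rot1 at col 4 (width 2): heights before test = [0 2 3 4 6 6]; fits = False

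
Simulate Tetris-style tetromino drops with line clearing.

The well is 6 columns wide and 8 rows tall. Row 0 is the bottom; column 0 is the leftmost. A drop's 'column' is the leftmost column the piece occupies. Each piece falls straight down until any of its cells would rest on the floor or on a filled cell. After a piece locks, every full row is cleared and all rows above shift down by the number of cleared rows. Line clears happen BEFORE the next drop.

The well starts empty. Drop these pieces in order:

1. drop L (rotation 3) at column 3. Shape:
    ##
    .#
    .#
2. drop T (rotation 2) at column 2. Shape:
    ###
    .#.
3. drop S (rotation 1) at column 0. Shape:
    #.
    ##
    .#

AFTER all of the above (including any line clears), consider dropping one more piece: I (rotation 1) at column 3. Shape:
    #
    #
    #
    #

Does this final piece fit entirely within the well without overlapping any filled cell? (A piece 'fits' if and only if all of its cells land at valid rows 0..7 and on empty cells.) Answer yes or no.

Answer: no

Derivation:
Drop 1: L rot3 at col 3 lands with bottom-row=0; cleared 0 line(s) (total 0); column heights now [0 0 0 3 3 0], max=3
Drop 2: T rot2 at col 2 lands with bottom-row=3; cleared 0 line(s) (total 0); column heights now [0 0 5 5 5 0], max=5
Drop 3: S rot1 at col 0 lands with bottom-row=0; cleared 0 line(s) (total 0); column heights now [3 2 5 5 5 0], max=5
Test piece I rot1 at col 3 (width 1): heights before test = [3 2 5 5 5 0]; fits = False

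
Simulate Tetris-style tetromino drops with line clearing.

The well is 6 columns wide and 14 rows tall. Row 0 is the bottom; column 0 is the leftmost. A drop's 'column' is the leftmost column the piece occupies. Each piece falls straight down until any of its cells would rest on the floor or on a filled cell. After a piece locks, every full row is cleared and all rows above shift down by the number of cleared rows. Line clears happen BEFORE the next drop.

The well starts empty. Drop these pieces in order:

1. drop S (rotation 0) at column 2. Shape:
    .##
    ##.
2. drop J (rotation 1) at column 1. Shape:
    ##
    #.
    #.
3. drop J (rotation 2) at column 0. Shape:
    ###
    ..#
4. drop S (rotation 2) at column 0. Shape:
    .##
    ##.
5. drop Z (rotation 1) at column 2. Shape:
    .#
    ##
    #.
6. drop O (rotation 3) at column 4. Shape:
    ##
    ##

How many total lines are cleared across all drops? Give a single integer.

Answer: 0

Derivation:
Drop 1: S rot0 at col 2 lands with bottom-row=0; cleared 0 line(s) (total 0); column heights now [0 0 1 2 2 0], max=2
Drop 2: J rot1 at col 1 lands with bottom-row=0; cleared 0 line(s) (total 0); column heights now [0 3 3 2 2 0], max=3
Drop 3: J rot2 at col 0 lands with bottom-row=3; cleared 0 line(s) (total 0); column heights now [5 5 5 2 2 0], max=5
Drop 4: S rot2 at col 0 lands with bottom-row=5; cleared 0 line(s) (total 0); column heights now [6 7 7 2 2 0], max=7
Drop 5: Z rot1 at col 2 lands with bottom-row=7; cleared 0 line(s) (total 0); column heights now [6 7 9 10 2 0], max=10
Drop 6: O rot3 at col 4 lands with bottom-row=2; cleared 0 line(s) (total 0); column heights now [6 7 9 10 4 4], max=10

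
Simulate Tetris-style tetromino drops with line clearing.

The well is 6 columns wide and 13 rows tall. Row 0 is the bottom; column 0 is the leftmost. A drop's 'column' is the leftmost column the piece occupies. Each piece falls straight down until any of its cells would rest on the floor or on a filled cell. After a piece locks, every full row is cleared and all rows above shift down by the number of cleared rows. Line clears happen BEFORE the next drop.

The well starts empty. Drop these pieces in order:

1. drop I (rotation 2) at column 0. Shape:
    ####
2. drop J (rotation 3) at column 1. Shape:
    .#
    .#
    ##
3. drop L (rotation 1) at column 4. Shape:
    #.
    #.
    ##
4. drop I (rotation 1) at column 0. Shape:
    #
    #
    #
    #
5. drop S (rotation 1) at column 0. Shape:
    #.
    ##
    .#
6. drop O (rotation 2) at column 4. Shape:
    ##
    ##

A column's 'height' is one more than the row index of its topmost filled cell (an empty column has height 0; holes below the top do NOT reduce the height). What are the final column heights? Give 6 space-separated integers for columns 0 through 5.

Drop 1: I rot2 at col 0 lands with bottom-row=0; cleared 0 line(s) (total 0); column heights now [1 1 1 1 0 0], max=1
Drop 2: J rot3 at col 1 lands with bottom-row=1; cleared 0 line(s) (total 0); column heights now [1 2 4 1 0 0], max=4
Drop 3: L rot1 at col 4 lands with bottom-row=0; cleared 1 line(s) (total 1); column heights now [0 1 3 0 2 0], max=3
Drop 4: I rot1 at col 0 lands with bottom-row=0; cleared 0 line(s) (total 1); column heights now [4 1 3 0 2 0], max=4
Drop 5: S rot1 at col 0 lands with bottom-row=3; cleared 0 line(s) (total 1); column heights now [6 5 3 0 2 0], max=6
Drop 6: O rot2 at col 4 lands with bottom-row=2; cleared 0 line(s) (total 1); column heights now [6 5 3 0 4 4], max=6

Answer: 6 5 3 0 4 4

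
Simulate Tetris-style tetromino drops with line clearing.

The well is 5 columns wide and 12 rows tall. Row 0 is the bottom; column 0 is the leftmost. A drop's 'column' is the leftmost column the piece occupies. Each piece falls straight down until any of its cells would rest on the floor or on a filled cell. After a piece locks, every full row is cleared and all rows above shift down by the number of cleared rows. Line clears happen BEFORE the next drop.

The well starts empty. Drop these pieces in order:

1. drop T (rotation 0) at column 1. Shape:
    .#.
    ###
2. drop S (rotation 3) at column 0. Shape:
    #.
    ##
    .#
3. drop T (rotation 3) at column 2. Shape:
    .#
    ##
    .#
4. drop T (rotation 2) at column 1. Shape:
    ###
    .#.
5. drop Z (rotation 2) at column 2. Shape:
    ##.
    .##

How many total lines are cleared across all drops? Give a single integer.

Drop 1: T rot0 at col 1 lands with bottom-row=0; cleared 0 line(s) (total 0); column heights now [0 1 2 1 0], max=2
Drop 2: S rot3 at col 0 lands with bottom-row=1; cleared 0 line(s) (total 0); column heights now [4 3 2 1 0], max=4
Drop 3: T rot3 at col 2 lands with bottom-row=1; cleared 0 line(s) (total 0); column heights now [4 3 3 4 0], max=4
Drop 4: T rot2 at col 1 lands with bottom-row=3; cleared 0 line(s) (total 0); column heights now [4 5 5 5 0], max=5
Drop 5: Z rot2 at col 2 lands with bottom-row=5; cleared 0 line(s) (total 0); column heights now [4 5 7 7 6], max=7

Answer: 0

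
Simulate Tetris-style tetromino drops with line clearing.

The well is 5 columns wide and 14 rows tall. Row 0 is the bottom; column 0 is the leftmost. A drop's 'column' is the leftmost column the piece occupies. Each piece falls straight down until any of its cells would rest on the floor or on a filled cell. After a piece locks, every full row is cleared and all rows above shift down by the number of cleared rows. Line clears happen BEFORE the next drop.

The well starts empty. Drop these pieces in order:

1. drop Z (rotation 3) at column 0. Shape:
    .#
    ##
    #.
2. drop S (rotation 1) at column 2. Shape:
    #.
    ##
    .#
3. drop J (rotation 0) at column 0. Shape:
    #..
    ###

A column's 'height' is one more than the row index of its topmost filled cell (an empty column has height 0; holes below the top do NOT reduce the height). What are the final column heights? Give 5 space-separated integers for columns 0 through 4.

Drop 1: Z rot3 at col 0 lands with bottom-row=0; cleared 0 line(s) (total 0); column heights now [2 3 0 0 0], max=3
Drop 2: S rot1 at col 2 lands with bottom-row=0; cleared 0 line(s) (total 0); column heights now [2 3 3 2 0], max=3
Drop 3: J rot0 at col 0 lands with bottom-row=3; cleared 0 line(s) (total 0); column heights now [5 4 4 2 0], max=5

Answer: 5 4 4 2 0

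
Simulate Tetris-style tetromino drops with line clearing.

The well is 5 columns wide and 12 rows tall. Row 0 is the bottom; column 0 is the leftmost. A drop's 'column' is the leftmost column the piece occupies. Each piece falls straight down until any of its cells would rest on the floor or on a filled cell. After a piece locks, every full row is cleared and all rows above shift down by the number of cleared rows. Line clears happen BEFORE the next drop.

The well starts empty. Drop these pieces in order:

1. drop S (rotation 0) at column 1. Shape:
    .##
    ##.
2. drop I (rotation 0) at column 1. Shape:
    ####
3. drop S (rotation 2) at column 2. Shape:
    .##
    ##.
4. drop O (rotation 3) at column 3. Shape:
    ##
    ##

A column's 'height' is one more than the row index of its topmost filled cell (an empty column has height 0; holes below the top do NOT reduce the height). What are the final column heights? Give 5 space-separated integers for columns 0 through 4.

Drop 1: S rot0 at col 1 lands with bottom-row=0; cleared 0 line(s) (total 0); column heights now [0 1 2 2 0], max=2
Drop 2: I rot0 at col 1 lands with bottom-row=2; cleared 0 line(s) (total 0); column heights now [0 3 3 3 3], max=3
Drop 3: S rot2 at col 2 lands with bottom-row=3; cleared 0 line(s) (total 0); column heights now [0 3 4 5 5], max=5
Drop 4: O rot3 at col 3 lands with bottom-row=5; cleared 0 line(s) (total 0); column heights now [0 3 4 7 7], max=7

Answer: 0 3 4 7 7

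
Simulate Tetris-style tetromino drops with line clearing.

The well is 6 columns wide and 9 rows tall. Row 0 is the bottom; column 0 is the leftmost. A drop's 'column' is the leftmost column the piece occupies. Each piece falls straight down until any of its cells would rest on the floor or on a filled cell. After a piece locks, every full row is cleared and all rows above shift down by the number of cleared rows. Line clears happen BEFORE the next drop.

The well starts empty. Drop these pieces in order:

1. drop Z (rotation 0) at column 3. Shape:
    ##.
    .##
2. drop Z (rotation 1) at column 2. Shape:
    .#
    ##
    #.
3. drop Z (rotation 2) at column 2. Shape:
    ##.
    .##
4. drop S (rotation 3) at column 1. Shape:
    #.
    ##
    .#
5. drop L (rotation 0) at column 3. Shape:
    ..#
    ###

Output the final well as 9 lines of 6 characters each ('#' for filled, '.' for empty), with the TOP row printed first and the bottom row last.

Answer: .#....
.##..#
..####
..##..
...##.
...#..
..##..
..###.
....##

Derivation:
Drop 1: Z rot0 at col 3 lands with bottom-row=0; cleared 0 line(s) (total 0); column heights now [0 0 0 2 2 1], max=2
Drop 2: Z rot1 at col 2 lands with bottom-row=1; cleared 0 line(s) (total 0); column heights now [0 0 3 4 2 1], max=4
Drop 3: Z rot2 at col 2 lands with bottom-row=4; cleared 0 line(s) (total 0); column heights now [0 0 6 6 5 1], max=6
Drop 4: S rot3 at col 1 lands with bottom-row=6; cleared 0 line(s) (total 0); column heights now [0 9 8 6 5 1], max=9
Drop 5: L rot0 at col 3 lands with bottom-row=6; cleared 0 line(s) (total 0); column heights now [0 9 8 7 7 8], max=9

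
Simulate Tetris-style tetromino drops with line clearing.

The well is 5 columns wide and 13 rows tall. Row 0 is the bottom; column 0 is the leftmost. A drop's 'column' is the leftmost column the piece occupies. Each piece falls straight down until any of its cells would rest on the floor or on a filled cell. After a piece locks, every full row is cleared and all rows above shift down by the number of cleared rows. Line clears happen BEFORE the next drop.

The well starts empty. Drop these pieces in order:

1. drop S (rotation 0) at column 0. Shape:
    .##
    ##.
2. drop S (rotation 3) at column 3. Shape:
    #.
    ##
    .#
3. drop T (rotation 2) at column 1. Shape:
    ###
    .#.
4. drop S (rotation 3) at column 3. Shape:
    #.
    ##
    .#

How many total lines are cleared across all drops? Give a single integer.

Drop 1: S rot0 at col 0 lands with bottom-row=0; cleared 0 line(s) (total 0); column heights now [1 2 2 0 0], max=2
Drop 2: S rot3 at col 3 lands with bottom-row=0; cleared 0 line(s) (total 0); column heights now [1 2 2 3 2], max=3
Drop 3: T rot2 at col 1 lands with bottom-row=2; cleared 0 line(s) (total 0); column heights now [1 4 4 4 2], max=4
Drop 4: S rot3 at col 3 lands with bottom-row=3; cleared 0 line(s) (total 0); column heights now [1 4 4 6 5], max=6

Answer: 0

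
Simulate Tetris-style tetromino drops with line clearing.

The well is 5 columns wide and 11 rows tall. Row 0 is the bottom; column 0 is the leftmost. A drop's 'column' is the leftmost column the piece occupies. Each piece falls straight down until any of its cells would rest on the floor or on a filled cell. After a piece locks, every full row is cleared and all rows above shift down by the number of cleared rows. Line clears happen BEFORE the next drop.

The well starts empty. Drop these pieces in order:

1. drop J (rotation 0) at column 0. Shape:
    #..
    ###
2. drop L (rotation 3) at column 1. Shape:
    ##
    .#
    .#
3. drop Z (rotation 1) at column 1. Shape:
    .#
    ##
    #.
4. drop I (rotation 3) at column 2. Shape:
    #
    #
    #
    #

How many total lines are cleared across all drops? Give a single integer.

Answer: 0

Derivation:
Drop 1: J rot0 at col 0 lands with bottom-row=0; cleared 0 line(s) (total 0); column heights now [2 1 1 0 0], max=2
Drop 2: L rot3 at col 1 lands with bottom-row=1; cleared 0 line(s) (total 0); column heights now [2 4 4 0 0], max=4
Drop 3: Z rot1 at col 1 lands with bottom-row=4; cleared 0 line(s) (total 0); column heights now [2 6 7 0 0], max=7
Drop 4: I rot3 at col 2 lands with bottom-row=7; cleared 0 line(s) (total 0); column heights now [2 6 11 0 0], max=11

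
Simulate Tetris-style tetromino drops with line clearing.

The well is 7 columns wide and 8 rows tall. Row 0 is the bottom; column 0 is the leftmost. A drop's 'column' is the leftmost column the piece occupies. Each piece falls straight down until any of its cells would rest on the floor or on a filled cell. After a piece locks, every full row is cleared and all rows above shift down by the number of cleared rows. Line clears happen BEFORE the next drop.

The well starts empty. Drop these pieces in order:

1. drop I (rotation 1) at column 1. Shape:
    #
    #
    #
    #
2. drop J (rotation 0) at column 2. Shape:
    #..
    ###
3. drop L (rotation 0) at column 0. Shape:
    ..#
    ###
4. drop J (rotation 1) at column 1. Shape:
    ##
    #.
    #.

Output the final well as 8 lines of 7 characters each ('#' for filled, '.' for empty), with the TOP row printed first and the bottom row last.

Drop 1: I rot1 at col 1 lands with bottom-row=0; cleared 0 line(s) (total 0); column heights now [0 4 0 0 0 0 0], max=4
Drop 2: J rot0 at col 2 lands with bottom-row=0; cleared 0 line(s) (total 0); column heights now [0 4 2 1 1 0 0], max=4
Drop 3: L rot0 at col 0 lands with bottom-row=4; cleared 0 line(s) (total 0); column heights now [5 5 6 1 1 0 0], max=6
Drop 4: J rot1 at col 1 lands with bottom-row=5; cleared 0 line(s) (total 0); column heights now [5 8 8 1 1 0 0], max=8

Answer: .##....
.#.....
.##....
###....
.#.....
.#.....
.##....
.####..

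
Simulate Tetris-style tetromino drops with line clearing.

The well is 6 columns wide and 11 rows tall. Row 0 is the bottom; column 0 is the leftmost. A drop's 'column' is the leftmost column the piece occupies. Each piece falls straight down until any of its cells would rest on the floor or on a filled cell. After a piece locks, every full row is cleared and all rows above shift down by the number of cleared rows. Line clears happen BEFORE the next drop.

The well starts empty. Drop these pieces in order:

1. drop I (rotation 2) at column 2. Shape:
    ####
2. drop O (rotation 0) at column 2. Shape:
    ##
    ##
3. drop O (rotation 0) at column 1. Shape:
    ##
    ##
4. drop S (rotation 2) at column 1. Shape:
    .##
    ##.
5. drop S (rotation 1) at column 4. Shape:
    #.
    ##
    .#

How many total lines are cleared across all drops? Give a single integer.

Drop 1: I rot2 at col 2 lands with bottom-row=0; cleared 0 line(s) (total 0); column heights now [0 0 1 1 1 1], max=1
Drop 2: O rot0 at col 2 lands with bottom-row=1; cleared 0 line(s) (total 0); column heights now [0 0 3 3 1 1], max=3
Drop 3: O rot0 at col 1 lands with bottom-row=3; cleared 0 line(s) (total 0); column heights now [0 5 5 3 1 1], max=5
Drop 4: S rot2 at col 1 lands with bottom-row=5; cleared 0 line(s) (total 0); column heights now [0 6 7 7 1 1], max=7
Drop 5: S rot1 at col 4 lands with bottom-row=1; cleared 0 line(s) (total 0); column heights now [0 6 7 7 4 3], max=7

Answer: 0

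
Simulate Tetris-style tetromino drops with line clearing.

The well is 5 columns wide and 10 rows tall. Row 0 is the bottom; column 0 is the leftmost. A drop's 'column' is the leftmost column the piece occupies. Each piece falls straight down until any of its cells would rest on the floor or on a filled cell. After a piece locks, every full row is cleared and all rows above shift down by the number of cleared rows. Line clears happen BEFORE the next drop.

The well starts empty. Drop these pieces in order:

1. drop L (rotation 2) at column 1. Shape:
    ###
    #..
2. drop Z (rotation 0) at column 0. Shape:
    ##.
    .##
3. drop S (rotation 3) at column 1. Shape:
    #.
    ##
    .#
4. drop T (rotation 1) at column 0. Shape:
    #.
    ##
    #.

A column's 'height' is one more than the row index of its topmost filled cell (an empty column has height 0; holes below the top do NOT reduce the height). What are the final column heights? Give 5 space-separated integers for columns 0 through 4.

Answer: 8 7 5 2 0

Derivation:
Drop 1: L rot2 at col 1 lands with bottom-row=0; cleared 0 line(s) (total 0); column heights now [0 2 2 2 0], max=2
Drop 2: Z rot0 at col 0 lands with bottom-row=2; cleared 0 line(s) (total 0); column heights now [4 4 3 2 0], max=4
Drop 3: S rot3 at col 1 lands with bottom-row=3; cleared 0 line(s) (total 0); column heights now [4 6 5 2 0], max=6
Drop 4: T rot1 at col 0 lands with bottom-row=5; cleared 0 line(s) (total 0); column heights now [8 7 5 2 0], max=8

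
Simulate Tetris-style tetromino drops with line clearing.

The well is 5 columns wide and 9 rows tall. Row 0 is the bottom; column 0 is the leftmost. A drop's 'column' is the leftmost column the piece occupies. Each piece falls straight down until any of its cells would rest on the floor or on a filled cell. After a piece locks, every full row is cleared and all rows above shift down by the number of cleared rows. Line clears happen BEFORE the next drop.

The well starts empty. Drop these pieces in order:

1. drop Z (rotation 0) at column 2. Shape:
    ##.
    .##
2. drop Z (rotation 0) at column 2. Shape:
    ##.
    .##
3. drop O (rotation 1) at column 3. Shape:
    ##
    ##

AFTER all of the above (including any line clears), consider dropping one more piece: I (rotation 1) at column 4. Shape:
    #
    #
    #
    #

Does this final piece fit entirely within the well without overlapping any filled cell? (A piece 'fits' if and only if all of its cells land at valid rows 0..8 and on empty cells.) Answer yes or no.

Drop 1: Z rot0 at col 2 lands with bottom-row=0; cleared 0 line(s) (total 0); column heights now [0 0 2 2 1], max=2
Drop 2: Z rot0 at col 2 lands with bottom-row=2; cleared 0 line(s) (total 0); column heights now [0 0 4 4 3], max=4
Drop 3: O rot1 at col 3 lands with bottom-row=4; cleared 0 line(s) (total 0); column heights now [0 0 4 6 6], max=6
Test piece I rot1 at col 4 (width 1): heights before test = [0 0 4 6 6]; fits = False

Answer: no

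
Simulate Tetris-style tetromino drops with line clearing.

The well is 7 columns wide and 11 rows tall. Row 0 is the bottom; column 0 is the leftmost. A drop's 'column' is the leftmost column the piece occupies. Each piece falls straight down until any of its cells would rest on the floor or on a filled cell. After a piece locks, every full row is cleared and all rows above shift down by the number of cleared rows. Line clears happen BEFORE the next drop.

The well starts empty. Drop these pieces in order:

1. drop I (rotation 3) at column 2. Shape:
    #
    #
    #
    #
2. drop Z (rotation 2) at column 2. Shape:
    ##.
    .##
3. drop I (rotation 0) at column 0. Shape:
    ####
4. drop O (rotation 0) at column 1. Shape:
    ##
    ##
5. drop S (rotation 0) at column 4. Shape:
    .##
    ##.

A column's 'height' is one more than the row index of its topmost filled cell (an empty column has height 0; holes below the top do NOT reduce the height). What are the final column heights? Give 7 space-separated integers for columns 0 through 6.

Drop 1: I rot3 at col 2 lands with bottom-row=0; cleared 0 line(s) (total 0); column heights now [0 0 4 0 0 0 0], max=4
Drop 2: Z rot2 at col 2 lands with bottom-row=3; cleared 0 line(s) (total 0); column heights now [0 0 5 5 4 0 0], max=5
Drop 3: I rot0 at col 0 lands with bottom-row=5; cleared 0 line(s) (total 0); column heights now [6 6 6 6 4 0 0], max=6
Drop 4: O rot0 at col 1 lands with bottom-row=6; cleared 0 line(s) (total 0); column heights now [6 8 8 6 4 0 0], max=8
Drop 5: S rot0 at col 4 lands with bottom-row=4; cleared 0 line(s) (total 0); column heights now [6 8 8 6 5 6 6], max=8

Answer: 6 8 8 6 5 6 6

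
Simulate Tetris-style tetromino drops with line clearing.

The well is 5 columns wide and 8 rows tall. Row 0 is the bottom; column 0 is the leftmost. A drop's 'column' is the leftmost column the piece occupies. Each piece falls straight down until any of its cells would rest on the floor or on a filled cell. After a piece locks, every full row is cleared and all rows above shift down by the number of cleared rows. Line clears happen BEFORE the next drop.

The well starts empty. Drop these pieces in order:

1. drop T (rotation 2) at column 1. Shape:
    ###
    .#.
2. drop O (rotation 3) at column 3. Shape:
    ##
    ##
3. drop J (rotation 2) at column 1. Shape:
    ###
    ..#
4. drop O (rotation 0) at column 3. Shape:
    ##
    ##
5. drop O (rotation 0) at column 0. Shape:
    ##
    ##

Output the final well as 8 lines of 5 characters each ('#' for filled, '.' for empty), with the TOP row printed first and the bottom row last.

Answer: ##.##
##.##
.###.
...#.
...##
...##
.###.
..#..

Derivation:
Drop 1: T rot2 at col 1 lands with bottom-row=0; cleared 0 line(s) (total 0); column heights now [0 2 2 2 0], max=2
Drop 2: O rot3 at col 3 lands with bottom-row=2; cleared 0 line(s) (total 0); column heights now [0 2 2 4 4], max=4
Drop 3: J rot2 at col 1 lands with bottom-row=4; cleared 0 line(s) (total 0); column heights now [0 6 6 6 4], max=6
Drop 4: O rot0 at col 3 lands with bottom-row=6; cleared 0 line(s) (total 0); column heights now [0 6 6 8 8], max=8
Drop 5: O rot0 at col 0 lands with bottom-row=6; cleared 0 line(s) (total 0); column heights now [8 8 6 8 8], max=8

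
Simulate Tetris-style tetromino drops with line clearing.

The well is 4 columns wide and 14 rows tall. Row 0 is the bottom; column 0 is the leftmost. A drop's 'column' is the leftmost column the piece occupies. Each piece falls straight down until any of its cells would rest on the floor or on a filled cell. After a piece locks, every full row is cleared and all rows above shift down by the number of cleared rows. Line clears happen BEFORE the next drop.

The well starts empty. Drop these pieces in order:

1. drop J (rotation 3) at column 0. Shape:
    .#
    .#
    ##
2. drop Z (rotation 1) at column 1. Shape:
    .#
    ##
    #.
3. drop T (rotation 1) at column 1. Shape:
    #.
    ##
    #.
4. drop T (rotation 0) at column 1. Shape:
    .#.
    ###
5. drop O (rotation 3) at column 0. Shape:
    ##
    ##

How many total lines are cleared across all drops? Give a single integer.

Drop 1: J rot3 at col 0 lands with bottom-row=0; cleared 0 line(s) (total 0); column heights now [1 3 0 0], max=3
Drop 2: Z rot1 at col 1 lands with bottom-row=3; cleared 0 line(s) (total 0); column heights now [1 5 6 0], max=6
Drop 3: T rot1 at col 1 lands with bottom-row=5; cleared 0 line(s) (total 0); column heights now [1 8 7 0], max=8
Drop 4: T rot0 at col 1 lands with bottom-row=8; cleared 0 line(s) (total 0); column heights now [1 9 10 9], max=10
Drop 5: O rot3 at col 0 lands with bottom-row=9; cleared 0 line(s) (total 0); column heights now [11 11 10 9], max=11

Answer: 0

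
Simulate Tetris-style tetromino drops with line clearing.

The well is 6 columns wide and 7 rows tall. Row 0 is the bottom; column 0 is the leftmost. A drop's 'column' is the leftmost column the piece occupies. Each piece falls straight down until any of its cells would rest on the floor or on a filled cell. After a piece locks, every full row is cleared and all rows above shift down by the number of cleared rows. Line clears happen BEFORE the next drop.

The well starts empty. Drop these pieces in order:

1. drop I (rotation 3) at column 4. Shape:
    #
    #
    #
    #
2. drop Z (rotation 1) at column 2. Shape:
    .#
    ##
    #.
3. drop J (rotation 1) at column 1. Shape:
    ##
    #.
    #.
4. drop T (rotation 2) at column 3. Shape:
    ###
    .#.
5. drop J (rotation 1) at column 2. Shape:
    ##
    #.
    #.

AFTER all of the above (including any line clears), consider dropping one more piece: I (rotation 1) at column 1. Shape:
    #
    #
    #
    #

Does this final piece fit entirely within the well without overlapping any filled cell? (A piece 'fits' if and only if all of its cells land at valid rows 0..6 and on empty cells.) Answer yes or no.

Drop 1: I rot3 at col 4 lands with bottom-row=0; cleared 0 line(s) (total 0); column heights now [0 0 0 0 4 0], max=4
Drop 2: Z rot1 at col 2 lands with bottom-row=0; cleared 0 line(s) (total 0); column heights now [0 0 2 3 4 0], max=4
Drop 3: J rot1 at col 1 lands with bottom-row=0; cleared 0 line(s) (total 0); column heights now [0 3 3 3 4 0], max=4
Drop 4: T rot2 at col 3 lands with bottom-row=4; cleared 0 line(s) (total 0); column heights now [0 3 3 6 6 6], max=6
Drop 5: J rot1 at col 2 lands with bottom-row=4; cleared 0 line(s) (total 0); column heights now [0 3 7 7 6 6], max=7
Test piece I rot1 at col 1 (width 1): heights before test = [0 3 7 7 6 6]; fits = True

Answer: yes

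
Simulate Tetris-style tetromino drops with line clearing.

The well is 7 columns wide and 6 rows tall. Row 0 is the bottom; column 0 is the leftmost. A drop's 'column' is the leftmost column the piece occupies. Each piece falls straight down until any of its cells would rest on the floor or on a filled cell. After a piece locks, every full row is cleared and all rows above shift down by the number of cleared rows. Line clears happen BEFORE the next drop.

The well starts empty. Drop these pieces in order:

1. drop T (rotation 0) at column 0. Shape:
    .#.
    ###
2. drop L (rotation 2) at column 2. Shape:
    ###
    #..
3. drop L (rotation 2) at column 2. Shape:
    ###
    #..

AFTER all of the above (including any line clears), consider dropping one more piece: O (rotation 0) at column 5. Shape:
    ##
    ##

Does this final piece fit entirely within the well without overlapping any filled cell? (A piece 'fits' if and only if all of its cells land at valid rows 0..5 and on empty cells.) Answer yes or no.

Drop 1: T rot0 at col 0 lands with bottom-row=0; cleared 0 line(s) (total 0); column heights now [1 2 1 0 0 0 0], max=2
Drop 2: L rot2 at col 2 lands with bottom-row=1; cleared 0 line(s) (total 0); column heights now [1 2 3 3 3 0 0], max=3
Drop 3: L rot2 at col 2 lands with bottom-row=3; cleared 0 line(s) (total 0); column heights now [1 2 5 5 5 0 0], max=5
Test piece O rot0 at col 5 (width 2): heights before test = [1 2 5 5 5 0 0]; fits = True

Answer: yes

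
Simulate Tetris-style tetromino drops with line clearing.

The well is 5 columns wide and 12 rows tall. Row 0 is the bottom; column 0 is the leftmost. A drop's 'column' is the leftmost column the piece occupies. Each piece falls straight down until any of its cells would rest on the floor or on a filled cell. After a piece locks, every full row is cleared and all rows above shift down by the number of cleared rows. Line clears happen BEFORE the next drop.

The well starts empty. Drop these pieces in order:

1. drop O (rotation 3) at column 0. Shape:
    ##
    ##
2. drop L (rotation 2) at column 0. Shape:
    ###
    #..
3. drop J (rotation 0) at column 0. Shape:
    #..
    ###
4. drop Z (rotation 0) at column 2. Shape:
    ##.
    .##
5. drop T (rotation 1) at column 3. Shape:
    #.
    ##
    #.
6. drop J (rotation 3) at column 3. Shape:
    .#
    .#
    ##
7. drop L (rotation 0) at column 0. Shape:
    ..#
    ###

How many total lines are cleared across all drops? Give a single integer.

Drop 1: O rot3 at col 0 lands with bottom-row=0; cleared 0 line(s) (total 0); column heights now [2 2 0 0 0], max=2
Drop 2: L rot2 at col 0 lands with bottom-row=2; cleared 0 line(s) (total 0); column heights now [4 4 4 0 0], max=4
Drop 3: J rot0 at col 0 lands with bottom-row=4; cleared 0 line(s) (total 0); column heights now [6 5 5 0 0], max=6
Drop 4: Z rot0 at col 2 lands with bottom-row=4; cleared 1 line(s) (total 1); column heights now [5 4 5 5 0], max=5
Drop 5: T rot1 at col 3 lands with bottom-row=5; cleared 0 line(s) (total 1); column heights now [5 4 5 8 7], max=8
Drop 6: J rot3 at col 3 lands with bottom-row=8; cleared 0 line(s) (total 1); column heights now [5 4 5 9 11], max=11
Drop 7: L rot0 at col 0 lands with bottom-row=5; cleared 0 line(s) (total 1); column heights now [6 6 7 9 11], max=11

Answer: 1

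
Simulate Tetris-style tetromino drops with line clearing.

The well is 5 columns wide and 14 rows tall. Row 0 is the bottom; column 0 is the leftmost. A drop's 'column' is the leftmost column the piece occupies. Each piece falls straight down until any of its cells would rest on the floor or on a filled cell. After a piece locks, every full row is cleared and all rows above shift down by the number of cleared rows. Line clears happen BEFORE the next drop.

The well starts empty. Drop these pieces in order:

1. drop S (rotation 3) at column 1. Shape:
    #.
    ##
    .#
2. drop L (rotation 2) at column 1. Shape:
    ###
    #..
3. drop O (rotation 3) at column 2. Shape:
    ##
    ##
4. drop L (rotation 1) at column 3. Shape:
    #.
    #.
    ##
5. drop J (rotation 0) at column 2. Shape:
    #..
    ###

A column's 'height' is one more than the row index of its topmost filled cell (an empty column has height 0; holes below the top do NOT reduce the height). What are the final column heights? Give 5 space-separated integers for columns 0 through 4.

Answer: 0 5 12 11 11

Derivation:
Drop 1: S rot3 at col 1 lands with bottom-row=0; cleared 0 line(s) (total 0); column heights now [0 3 2 0 0], max=3
Drop 2: L rot2 at col 1 lands with bottom-row=3; cleared 0 line(s) (total 0); column heights now [0 5 5 5 0], max=5
Drop 3: O rot3 at col 2 lands with bottom-row=5; cleared 0 line(s) (total 0); column heights now [0 5 7 7 0], max=7
Drop 4: L rot1 at col 3 lands with bottom-row=7; cleared 0 line(s) (total 0); column heights now [0 5 7 10 8], max=10
Drop 5: J rot0 at col 2 lands with bottom-row=10; cleared 0 line(s) (total 0); column heights now [0 5 12 11 11], max=12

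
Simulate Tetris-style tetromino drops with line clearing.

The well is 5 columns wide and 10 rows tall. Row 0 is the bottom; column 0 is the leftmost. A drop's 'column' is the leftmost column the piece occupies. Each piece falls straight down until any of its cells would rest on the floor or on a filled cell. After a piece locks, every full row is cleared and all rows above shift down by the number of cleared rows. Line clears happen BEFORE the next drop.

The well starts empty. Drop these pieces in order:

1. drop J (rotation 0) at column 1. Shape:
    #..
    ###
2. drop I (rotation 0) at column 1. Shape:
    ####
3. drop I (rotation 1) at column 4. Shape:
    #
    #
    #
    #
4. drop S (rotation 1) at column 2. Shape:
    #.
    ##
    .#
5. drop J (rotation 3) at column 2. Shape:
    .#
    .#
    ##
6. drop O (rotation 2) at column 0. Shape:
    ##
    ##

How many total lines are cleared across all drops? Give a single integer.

Drop 1: J rot0 at col 1 lands with bottom-row=0; cleared 0 line(s) (total 0); column heights now [0 2 1 1 0], max=2
Drop 2: I rot0 at col 1 lands with bottom-row=2; cleared 0 line(s) (total 0); column heights now [0 3 3 3 3], max=3
Drop 3: I rot1 at col 4 lands with bottom-row=3; cleared 0 line(s) (total 0); column heights now [0 3 3 3 7], max=7
Drop 4: S rot1 at col 2 lands with bottom-row=3; cleared 0 line(s) (total 0); column heights now [0 3 6 5 7], max=7
Drop 5: J rot3 at col 2 lands with bottom-row=6; cleared 0 line(s) (total 0); column heights now [0 3 7 9 7], max=9
Drop 6: O rot2 at col 0 lands with bottom-row=3; cleared 1 line(s) (total 1); column heights now [4 4 6 8 6], max=8

Answer: 1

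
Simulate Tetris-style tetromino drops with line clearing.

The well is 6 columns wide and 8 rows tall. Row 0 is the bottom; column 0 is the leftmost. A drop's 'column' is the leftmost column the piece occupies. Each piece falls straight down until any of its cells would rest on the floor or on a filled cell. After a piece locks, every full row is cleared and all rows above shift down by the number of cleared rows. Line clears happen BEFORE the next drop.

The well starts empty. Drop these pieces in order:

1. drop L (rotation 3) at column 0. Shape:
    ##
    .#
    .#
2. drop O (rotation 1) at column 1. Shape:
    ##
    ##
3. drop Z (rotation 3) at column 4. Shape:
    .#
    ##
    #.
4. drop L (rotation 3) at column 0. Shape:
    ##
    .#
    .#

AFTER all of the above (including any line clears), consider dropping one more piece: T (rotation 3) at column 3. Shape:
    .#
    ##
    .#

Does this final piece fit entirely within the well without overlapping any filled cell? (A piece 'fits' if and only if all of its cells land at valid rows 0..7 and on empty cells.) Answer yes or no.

Answer: yes

Derivation:
Drop 1: L rot3 at col 0 lands with bottom-row=0; cleared 0 line(s) (total 0); column heights now [3 3 0 0 0 0], max=3
Drop 2: O rot1 at col 1 lands with bottom-row=3; cleared 0 line(s) (total 0); column heights now [3 5 5 0 0 0], max=5
Drop 3: Z rot3 at col 4 lands with bottom-row=0; cleared 0 line(s) (total 0); column heights now [3 5 5 0 2 3], max=5
Drop 4: L rot3 at col 0 lands with bottom-row=5; cleared 0 line(s) (total 0); column heights now [8 8 5 0 2 3], max=8
Test piece T rot3 at col 3 (width 2): heights before test = [8 8 5 0 2 3]; fits = True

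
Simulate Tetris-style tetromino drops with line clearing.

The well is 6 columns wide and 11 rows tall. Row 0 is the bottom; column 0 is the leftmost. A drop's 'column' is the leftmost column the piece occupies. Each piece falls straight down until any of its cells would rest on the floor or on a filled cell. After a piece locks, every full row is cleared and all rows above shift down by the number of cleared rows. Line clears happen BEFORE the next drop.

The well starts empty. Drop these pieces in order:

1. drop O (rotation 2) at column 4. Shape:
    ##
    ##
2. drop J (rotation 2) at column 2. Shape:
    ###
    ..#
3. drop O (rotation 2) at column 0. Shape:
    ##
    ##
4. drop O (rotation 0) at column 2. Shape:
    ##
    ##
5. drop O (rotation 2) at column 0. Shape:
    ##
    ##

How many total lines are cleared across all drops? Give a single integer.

Drop 1: O rot2 at col 4 lands with bottom-row=0; cleared 0 line(s) (total 0); column heights now [0 0 0 0 2 2], max=2
Drop 2: J rot2 at col 2 lands with bottom-row=2; cleared 0 line(s) (total 0); column heights now [0 0 4 4 4 2], max=4
Drop 3: O rot2 at col 0 lands with bottom-row=0; cleared 0 line(s) (total 0); column heights now [2 2 4 4 4 2], max=4
Drop 4: O rot0 at col 2 lands with bottom-row=4; cleared 0 line(s) (total 0); column heights now [2 2 6 6 4 2], max=6
Drop 5: O rot2 at col 0 lands with bottom-row=2; cleared 0 line(s) (total 0); column heights now [4 4 6 6 4 2], max=6

Answer: 0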